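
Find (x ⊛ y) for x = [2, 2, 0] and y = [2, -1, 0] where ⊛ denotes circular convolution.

(x ⊛ y)[n] = Σ(m=0 to 2) x[m] · y[(n-m) mod 3]

Computing each output sample:
(x ⊛ y)[0] = 4
(x ⊛ y)[1] = 2
(x ⊛ y)[2] = -2

x ⊛ y = [4, 2, -2]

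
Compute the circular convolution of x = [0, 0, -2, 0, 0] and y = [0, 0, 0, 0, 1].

(x ⊛ y)[n] = Σ(m=0 to 4) x[m] · y[(n-m) mod 5]

Computing each output sample:
(x ⊛ y)[0] = 0
(x ⊛ y)[1] = -2
(x ⊛ y)[2] = 0
(x ⊛ y)[3] = 0
(x ⊛ y)[4] = 0

x ⊛ y = [0, -2, 0, 0, 0]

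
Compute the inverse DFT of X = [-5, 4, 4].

x[n] = (1/3) Σ(k=0 to 2) X[k] · e^(2πikn/3)

Computing each x[n]:
x[0] = 1
x[1] = -3
x[2] = -3

x = [1, -3, -3]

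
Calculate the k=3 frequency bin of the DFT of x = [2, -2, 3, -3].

X[3] = Σ(n=0 to 3) x[n] · ω_4^(3n) where ω_4 = e^(-2πi/4)
= (2)·ω_4^0 + (-2)·ω_4^3 + (3)·ω_4^6 + (-3)·ω_4^9

X[3] = -1+1i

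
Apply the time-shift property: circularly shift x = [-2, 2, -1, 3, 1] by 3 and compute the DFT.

Time shift by 3: X_shifted[k] = ω_5^(3k) · X[k]
Shifted x = [-1, 3, 1, -2, 2]

DFT(x[n-3]) = [3, 1.3541-2.7144i, -5.3541+2.2654i, -5.3541-2.2654i, 1.3541+2.7144i]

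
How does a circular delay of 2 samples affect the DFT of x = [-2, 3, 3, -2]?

Time shift by 2: X_shifted[k] = ω_4^(2k) · X[k]
Shifted x = [3, -2, -2, 3]

DFT(x[n-2]) = [2, 5+5i, 0, 5-5i]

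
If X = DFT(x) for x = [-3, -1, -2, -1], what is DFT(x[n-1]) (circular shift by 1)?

Time shift by 1: X_shifted[k] = ω_4^(1k) · X[k]
Shifted x = [-1, -3, -1, -2]

DFT(x[n-1]) = [-7, 1i, 3, -1i]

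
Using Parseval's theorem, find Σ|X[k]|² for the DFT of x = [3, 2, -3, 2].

Parseval: Σ|x[n]|² = (1/N)Σ|X[k]|², so Σ|X[k]|² = N·Σ|x[n]|² = 4·26.0000

Σ|X[k]|² = N·Σ|x[n]|² = 4·26.0000 = 104.0000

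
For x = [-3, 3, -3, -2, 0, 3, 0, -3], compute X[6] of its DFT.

X[6] = Σ(n=0 to 7) x[n] · ω_8^(6n) where ω_8 = e^(-2πi/8)
= (-3)·ω_8^0 + (3)·ω_8^6 + (-3)·ω_8^12 + (-2)·ω_8^18 + (0)·ω_8^24 + (3)·ω_8^30 + (0)·ω_8^36 + (-3)·ω_8^42

X[6] = 11i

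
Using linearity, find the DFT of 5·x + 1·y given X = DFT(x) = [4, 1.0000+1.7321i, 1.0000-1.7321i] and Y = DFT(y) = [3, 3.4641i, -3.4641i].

By linearity: DFT(5x + 1y) = 5·DFT(x) + 1·DFT(y)
= 5·[4, 1.0000+1.7321i, 1.0000-1.7321i] + 1·[3, 3.4641i, -3.4641i]

Computing element-wise:
Z[0] = 5·(4) + 1·(3) = 23
Z[1] = 5·(1.0000+1.7321i) + 1·(3.4641i) = 5.0000+12.1246i
Z[2] = 5·(1.0000-1.7321i) + 1·(-3.4641i) = 5.0000-12.1246i

DFT(5x + 1y) = 5·X + 1·Y = [23, 5.0000+12.1246i, 5.0000-12.1246i]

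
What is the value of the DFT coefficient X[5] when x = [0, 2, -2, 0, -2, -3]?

X[5] = Σ(n=0 to 5) x[n] · ω_6^(5n) where ω_6 = e^(-2πi/6)
= (0)·ω_6^0 + (2)·ω_6^5 + (-2)·ω_6^10 + (0)·ω_6^15 + (-2)·ω_6^20 + (-3)·ω_6^25

X[5] = 1.5000+4.3301i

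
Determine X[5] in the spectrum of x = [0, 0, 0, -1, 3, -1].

X[5] = Σ(n=0 to 5) x[n] · ω_6^(5n) where ω_6 = e^(-2πi/6)
= (0)·ω_6^0 + (0)·ω_6^5 + (0)·ω_6^10 + (-1)·ω_6^15 + (3)·ω_6^20 + (-1)·ω_6^25

X[5] = -1.0000-1.7321i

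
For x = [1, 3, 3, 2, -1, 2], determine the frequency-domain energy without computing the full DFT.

Parseval: Σ|x[n]|² = (1/N)Σ|X[k]|², so Σ|X[k]|² = N·Σ|x[n]|² = 6·28.0000

Σ|X[k]|² = N·Σ|x[n]|² = 6·28.0000 = 168.0000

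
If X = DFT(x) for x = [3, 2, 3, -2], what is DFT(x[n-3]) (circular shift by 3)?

Time shift by 3: X_shifted[k] = ω_4^(3k) · X[k]
Shifted x = [2, 3, -2, 3]

DFT(x[n-3]) = [6, 4, -6, 4]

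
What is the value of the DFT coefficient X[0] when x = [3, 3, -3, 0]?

X[0] = Σ(n=0 to 3) x[n] · ω_4^0 = Σ x[n]
= (3) + (3) + (-3) + (0)

X[0] = 3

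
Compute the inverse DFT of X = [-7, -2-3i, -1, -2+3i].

x[n] = (1/4) Σ(k=0 to 3) X[k] · e^(2πikn/4)

Computing each x[n]:
x[0] = -3
x[1] = 0
x[2] = -1
x[3] = -3

x = [-3, 0, -1, -3]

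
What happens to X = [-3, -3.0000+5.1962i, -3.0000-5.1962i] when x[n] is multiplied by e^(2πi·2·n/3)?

Modulation property: DFT(ω_3^(-2n)·x[n]) = X[(k-2) mod 3], so circularly shift X by 2 positions.

X[k-2] = [-3.0000+5.1962i, -3.0000-5.1962i, -3]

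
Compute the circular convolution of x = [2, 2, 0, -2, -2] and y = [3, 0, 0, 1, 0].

(x ⊛ y)[n] = Σ(m=0 to 4) x[m] · y[(n-m) mod 5]

Computing each output sample:
(x ⊛ y)[0] = 6
(x ⊛ y)[1] = 4
(x ⊛ y)[2] = -2
(x ⊛ y)[3] = -4
(x ⊛ y)[4] = -4

x ⊛ y = [6, 4, -2, -4, -4]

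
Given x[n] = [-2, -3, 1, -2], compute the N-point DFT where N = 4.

X[k] = Σ(n=0 to 3) x[n] · ω_4^(nk)
where ω_4 = e^(-2πi/4)

Computing each X[k]:
X[0] = -6
X[1] = -3+1i
X[2] = 4
X[3] = -3-1i

X = [-6, -3+1i, 4, -3-1i]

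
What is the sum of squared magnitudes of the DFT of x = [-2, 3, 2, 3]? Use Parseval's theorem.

Parseval: Σ|x[n]|² = (1/N)Σ|X[k]|², so Σ|X[k]|² = N·Σ|x[n]|² = 4·26.0000

Σ|X[k]|² = N·Σ|x[n]|² = 4·26.0000 = 104.0000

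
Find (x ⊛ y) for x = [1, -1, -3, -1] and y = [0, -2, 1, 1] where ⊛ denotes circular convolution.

(x ⊛ y)[n] = Σ(m=0 to 3) x[m] · y[(n-m) mod 4]

Computing each output sample:
(x ⊛ y)[0] = -2
(x ⊛ y)[1] = -6
(x ⊛ y)[2] = 2
(x ⊛ y)[3] = 6

x ⊛ y = [-2, -6, 2, 6]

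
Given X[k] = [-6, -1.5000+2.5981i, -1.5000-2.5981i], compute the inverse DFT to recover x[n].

x[n] = (1/3) Σ(k=0 to 2) X[k] · e^(2πikn/3)

Computing each x[n]:
x[0] = -3
x[1] = -3
x[2] = 0

x = [-3, -3, 0]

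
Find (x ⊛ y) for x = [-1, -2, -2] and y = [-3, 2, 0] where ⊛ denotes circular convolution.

(x ⊛ y)[n] = Σ(m=0 to 2) x[m] · y[(n-m) mod 3]

Computing each output sample:
(x ⊛ y)[0] = -1
(x ⊛ y)[1] = 4
(x ⊛ y)[2] = 2

x ⊛ y = [-1, 4, 2]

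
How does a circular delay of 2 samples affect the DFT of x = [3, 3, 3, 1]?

Time shift by 2: X_shifted[k] = ω_4^(2k) · X[k]
Shifted x = [3, 1, 3, 3]

DFT(x[n-2]) = [10, 2i, 2, -2i]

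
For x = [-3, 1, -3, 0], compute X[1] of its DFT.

X[1] = Σ(n=0 to 3) x[n] · ω_4^(1n) where ω_4 = e^(-2πi/4)
= (-3)·ω_4^0 + (1)·ω_4^1 + (-3)·ω_4^2 + (0)·ω_4^3

X[1] = -1i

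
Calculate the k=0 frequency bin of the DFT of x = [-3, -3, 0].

X[0] = Σ(n=0 to 2) x[n] · ω_3^0 = Σ x[n]
= (-3) + (-3) + (0)

X[0] = -6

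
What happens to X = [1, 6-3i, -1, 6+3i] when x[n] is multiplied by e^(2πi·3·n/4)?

Modulation property: DFT(ω_4^(-3n)·x[n]) = X[(k-3) mod 4], so circularly shift X by 3 positions.

X[k-3] = [6-3i, -1, 6+3i, 1]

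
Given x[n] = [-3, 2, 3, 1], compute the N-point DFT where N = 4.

X[k] = Σ(n=0 to 3) x[n] · ω_4^(nk)
where ω_4 = e^(-2πi/4)

Computing each X[k]:
X[0] = 3
X[1] = -6-1i
X[2] = -3
X[3] = -6+1i

X = [3, -6-1i, -3, -6+1i]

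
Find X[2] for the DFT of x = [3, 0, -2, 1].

X[2] = Σ(n=0 to 3) x[n] · ω_4^(2n) where ω_4 = e^(-2πi/4)
= (3)·ω_4^0 + (0)·ω_4^2 + (-2)·ω_4^4 + (1)·ω_4^6

X[2] = 0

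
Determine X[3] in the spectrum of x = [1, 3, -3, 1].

X[3] = Σ(n=0 to 3) x[n] · ω_4^(3n) where ω_4 = e^(-2πi/4)
= (1)·ω_4^0 + (3)·ω_4^3 + (-3)·ω_4^6 + (1)·ω_4^9

X[3] = 4+2i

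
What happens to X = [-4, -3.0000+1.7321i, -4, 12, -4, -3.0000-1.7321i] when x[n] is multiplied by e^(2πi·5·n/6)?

Modulation property: DFT(ω_6^(-5n)·x[n]) = X[(k-5) mod 6], so circularly shift X by 5 positions.

X[k-5] = [-3.0000+1.7321i, -4, 12, -4, -3.0000-1.7321i, -4]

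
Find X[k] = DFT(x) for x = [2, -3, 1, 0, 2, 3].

X[k] = Σ(n=0 to 5) x[n] · ω_6^(nk)
where ω_6 = e^(-2πi/6)

Computing each X[k]:
X[0] = 5
X[1] = 0.5000+6.0622i
X[2] = 0.5000+4.3301i
X[3] = 5
X[4] = 0.5000-4.3301i
X[5] = 0.5000-6.0622i

X = [5, 0.5000+6.0622i, 0.5000+4.3301i, 5, 0.5000-4.3301i, 0.5000-6.0622i]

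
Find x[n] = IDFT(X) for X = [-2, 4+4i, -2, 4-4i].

x[n] = (1/4) Σ(k=0 to 3) X[k] · e^(2πikn/4)

Computing each x[n]:
x[0] = 1
x[1] = -2
x[2] = -3
x[3] = 2

x = [1, -2, -3, 2]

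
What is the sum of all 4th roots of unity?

Sum of all nth roots of unity equals 0 for n > 1 (geometric series with r ≠ 1).

0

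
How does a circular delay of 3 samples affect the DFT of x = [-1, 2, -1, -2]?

Time shift by 3: X_shifted[k] = ω_4^(3k) · X[k]
Shifted x = [2, -1, -2, -1]

DFT(x[n-3]) = [-2, 4, 2, 4]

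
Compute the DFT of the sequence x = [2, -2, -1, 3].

X[k] = Σ(n=0 to 3) x[n] · ω_4^(nk)
where ω_4 = e^(-2πi/4)

Computing each X[k]:
X[0] = 2
X[1] = 3+5i
X[2] = 0
X[3] = 3-5i

X = [2, 3+5i, 0, 3-5i]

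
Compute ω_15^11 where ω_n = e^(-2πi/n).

ω_15^11 = e^(-2πi·11/15)
= cos(-2π·11/15) + i·sin(-2π·11/15)
= cos(-22π/15) + i·sin(-22π/15)

ω_15^11 = cos(-22π/15) + i·sin(-22π/15) = -0.1045+0.9945i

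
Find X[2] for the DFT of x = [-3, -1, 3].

X[2] = Σ(n=0 to 2) x[n] · ω_3^(2n) where ω_3 = e^(-2πi/3)
= (-3)·ω_3^0 + (-1)·ω_3^2 + (3)·ω_3^4

X[2] = -4.0000-3.4641i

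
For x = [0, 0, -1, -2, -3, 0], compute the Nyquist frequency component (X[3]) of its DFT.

X[3] = Σ(n=0 to 5) x[n] · ω_6^(3n) where ω_6 = e^(-2πi/6)
= (0)·ω_6^0 + (0)·ω_6^3 + (-1)·ω_6^6 + (-2)·ω_6^9 + (-3)·ω_6^12 + (0)·ω_6^15

X[3] = -2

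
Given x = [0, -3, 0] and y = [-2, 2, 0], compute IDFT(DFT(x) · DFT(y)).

(x ⊛ y)[n] = Σ(m=0 to 2) x[m] · y[(n-m) mod 3]

Computing each output sample:
(x ⊛ y)[0] = 0
(x ⊛ y)[1] = 6
(x ⊛ y)[2] = -6

x ⊛ y = [0, 6, -6]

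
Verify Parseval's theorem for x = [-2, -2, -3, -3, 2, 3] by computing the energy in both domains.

Time domain:
Σ|x[n]|² = |-2|² + |-2|² + |-3|² + |-3|² + |2|² + |3|² = 39.0000

Frequency domain:
(1/6)Σ|X[k]|² = (1/6)(|-5|² + |2.0000+8.6603i|² + |-5|² + |-1|² + |-5|² + |2.0000-8.6603i|²) = (1/6)·234.0000 = 39.0000

Both sides agree, confirming Parseval's theorem.

Σ|x[n]|² = (1/N)Σ|X[k]|² = 39.0000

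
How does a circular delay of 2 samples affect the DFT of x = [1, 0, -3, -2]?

Time shift by 2: X_shifted[k] = ω_4^(2k) · X[k]
Shifted x = [-3, -2, 1, 0]

DFT(x[n-2]) = [-4, -4+2i, 0, -4-2i]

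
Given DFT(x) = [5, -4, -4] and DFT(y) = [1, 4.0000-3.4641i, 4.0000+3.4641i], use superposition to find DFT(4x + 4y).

By linearity: DFT(4x + 4y) = 4·DFT(x) + 4·DFT(y)
= 4·[5, -4, -4] + 4·[1, 4.0000-3.4641i, 4.0000+3.4641i]

Computing element-wise:
Z[0] = 4·(5) + 4·(1) = 24
Z[1] = 4·(-4) + 4·(4.0000-3.4641i) = -13.8564i
Z[2] = 4·(-4) + 4·(4.0000+3.4641i) = 13.8564i

DFT(4x + 4y) = 4·X + 4·Y = [24, -13.8564i, 13.8564i]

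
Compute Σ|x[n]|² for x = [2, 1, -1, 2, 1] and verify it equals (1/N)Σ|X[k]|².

Time domain:
Σ|x[n]|² = |2|² + |1|² + |-1|² + |2|² + |1|² = 11.0000

Frequency domain:
(1/5)Σ|X[k]|² = (1/5)(|5|² + |1.8090+1.7634i|² + |0.6910-2.8532i|² + |0.6910+2.8532i|² + |1.8090-1.7634i|²) = (1/5)·55.0000 = 11.0000

Both sides agree, confirming Parseval's theorem.

Σ|x[n]|² = (1/N)Σ|X[k]|² = 11.0000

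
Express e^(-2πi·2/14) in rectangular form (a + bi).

ω_14^2 = e^(-2πi·2/14)
= cos(-2π·2/14) + i·sin(-2π·2/14)
= cos(-4π/14) + i·sin(-4π/14)

ω_14^2 = cos(-4π/14) + i·sin(-4π/14) = 0.6235-0.7818i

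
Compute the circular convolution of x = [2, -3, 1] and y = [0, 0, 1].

(x ⊛ y)[n] = Σ(m=0 to 2) x[m] · y[(n-m) mod 3]

Computing each output sample:
(x ⊛ y)[0] = -3
(x ⊛ y)[1] = 1
(x ⊛ y)[2] = 2

x ⊛ y = [-3, 1, 2]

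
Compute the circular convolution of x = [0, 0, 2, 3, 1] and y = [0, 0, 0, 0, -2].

(x ⊛ y)[n] = Σ(m=0 to 4) x[m] · y[(n-m) mod 5]

Computing each output sample:
(x ⊛ y)[0] = 0
(x ⊛ y)[1] = -4
(x ⊛ y)[2] = -6
(x ⊛ y)[3] = -2
(x ⊛ y)[4] = 0

x ⊛ y = [0, -4, -6, -2, 0]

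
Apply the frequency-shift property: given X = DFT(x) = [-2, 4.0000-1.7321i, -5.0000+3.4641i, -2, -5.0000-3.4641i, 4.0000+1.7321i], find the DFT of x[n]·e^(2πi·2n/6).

Modulation property: DFT(ω_6^(-2n)·x[n]) = X[(k-2) mod 6], so circularly shift X by 2 positions.

X[k-2] = [-5.0000-3.4641i, 4.0000+1.7321i, -2, 4.0000-1.7321i, -5.0000+3.4641i, -2]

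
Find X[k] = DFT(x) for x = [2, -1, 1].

X[k] = Σ(n=0 to 2) x[n] · ω_3^(nk)
where ω_3 = e^(-2πi/3)

Computing each X[k]:
X[0] = 2
X[1] = 2.0000+1.7321i
X[2] = 2.0000-1.7321i

X = [2, 2.0000+1.7321i, 2.0000-1.7321i]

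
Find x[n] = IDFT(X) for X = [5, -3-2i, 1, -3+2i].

x[n] = (1/4) Σ(k=0 to 3) X[k] · e^(2πikn/4)

Computing each x[n]:
x[0] = 0
x[1] = 2
x[2] = 3
x[3] = 0

x = [0, 2, 3, 0]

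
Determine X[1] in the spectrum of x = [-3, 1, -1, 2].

X[1] = Σ(n=0 to 3) x[n] · ω_4^(1n) where ω_4 = e^(-2πi/4)
= (-3)·ω_4^0 + (1)·ω_4^1 + (-1)·ω_4^2 + (2)·ω_4^3

X[1] = -2+1i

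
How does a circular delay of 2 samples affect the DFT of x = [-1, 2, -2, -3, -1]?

Time shift by 2: X_shifted[k] = ω_5^(2k) · X[k]
Shifted x = [-3, -1, -1, 2, -2]

DFT(x[n-2]) = [-5, -4.7361+0.8123i, -0.2639-3.4410i, -0.2639+3.4410i, -4.7361-0.8123i]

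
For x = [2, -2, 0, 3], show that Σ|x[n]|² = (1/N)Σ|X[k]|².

Time domain:
Σ|x[n]|² = |2|² + |-2|² + |0|² + |3|² = 17.0000

Frequency domain:
(1/4)Σ|X[k]|² = (1/4)(|3|² + |2+5i|² + |1|² + |2-5i|²) = (1/4)·68.0000 = 17.0000

Both sides agree, confirming Parseval's theorem.

Σ|x[n]|² = (1/N)Σ|X[k]|² = 17.0000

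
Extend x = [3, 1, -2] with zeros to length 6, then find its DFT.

Original 3-point DFT: [2, 3.5000-2.5981i, 3.5000+2.5981i]
Zero-padded 6-point DFT provides frequency interpolation.

DFT_6([x, 0, ...]) = [2, 4.5000+0.8660i, 3.5000-2.5981i, 0, 3.5000+2.5981i, 4.5000-0.8660i]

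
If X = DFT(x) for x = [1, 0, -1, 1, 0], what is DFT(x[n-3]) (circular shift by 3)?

Time shift by 3: X_shifted[k] = ω_5^(3k) · X[k]
Shifted x = [-1, 1, 0, 1, 0]

DFT(x[n-3]) = [1, -1.5000-0.3633i, -1.5000-1.5388i, -1.5000+1.5388i, -1.5000+0.3633i]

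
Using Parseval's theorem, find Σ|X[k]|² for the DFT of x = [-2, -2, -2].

Parseval: Σ|x[n]|² = (1/N)Σ|X[k]|², so Σ|X[k]|² = N·Σ|x[n]|² = 3·12.0000

Σ|X[k]|² = N·Σ|x[n]|² = 3·12.0000 = 36.0000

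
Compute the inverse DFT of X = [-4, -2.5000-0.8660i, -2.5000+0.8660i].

x[n] = (1/3) Σ(k=0 to 2) X[k] · e^(2πikn/3)

Computing each x[n]:
x[0] = -3
x[1] = 0
x[2] = -1

x = [-3, 0, -1]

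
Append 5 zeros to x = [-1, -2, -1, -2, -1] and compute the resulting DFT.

Original 5-point DFT: [-7, 0.5000+0.3633i, 0.5000+1.5388i, 0.5000-1.5388i, 0.5000-0.3633i]
Zero-padded 10-point DFT provides frequency interpolation.

DFT_10([x, 0, ...]) = [-7, -1.5000+4.6165i, 0.5000+0.3633i, -1.5000+1.0898i, 0.5000+1.5388i, 1, 0.5000-1.5388i, -1.5000-1.0898i, 0.5000-0.3633i, -1.5000-4.6165i]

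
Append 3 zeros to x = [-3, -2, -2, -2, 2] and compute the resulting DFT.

Original 5-point DFT: [-7, 0.2361+3.8042i, -4.2361+2.3511i, -4.2361-2.3511i, 0.2361-3.8042i]
Zero-padded 8-point DFT provides frequency interpolation.

DFT_8([x, 0, ...]) = [-7, -5.0000+4.8284i, 1, -5.0000+0.8284i, 1, -5.0000-0.8284i, 1, -5.0000-4.8284i]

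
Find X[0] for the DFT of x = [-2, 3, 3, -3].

X[0] = Σ(n=0 to 3) x[n] · ω_4^0 = Σ x[n]
= (-2) + (3) + (3) + (-3)

X[0] = 1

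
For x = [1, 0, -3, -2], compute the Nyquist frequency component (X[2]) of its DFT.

X[2] = Σ(n=0 to 3) x[n] · ω_4^(2n) where ω_4 = e^(-2πi/4)
= (1)·ω_4^0 + (0)·ω_4^2 + (-3)·ω_4^4 + (-2)·ω_4^6

X[2] = 0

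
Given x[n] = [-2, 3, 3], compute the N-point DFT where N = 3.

X[k] = Σ(n=0 to 2) x[n] · ω_3^(nk)
where ω_3 = e^(-2πi/3)

Computing each X[k]:
X[0] = 4
X[1] = -5
X[2] = -5

X = [4, -5, -5]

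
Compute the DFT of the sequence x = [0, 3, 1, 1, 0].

X[k] = Σ(n=0 to 4) x[n] · ω_5^(nk)
where ω_5 = e^(-2πi/5)

Computing each X[k]:
X[0] = 5
X[1] = -0.6910-2.8532i
X[2] = -1.8090-1.7634i
X[3] = -1.8090+1.7634i
X[4] = -0.6910+2.8532i

X = [5, -0.6910-2.8532i, -1.8090-1.7634i, -1.8090+1.7634i, -0.6910+2.8532i]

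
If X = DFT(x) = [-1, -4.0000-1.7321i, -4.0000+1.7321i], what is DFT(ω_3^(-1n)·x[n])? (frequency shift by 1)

Modulation property: DFT(ω_3^(-1n)·x[n]) = X[(k-1) mod 3], so circularly shift X by 1 positions.

X[k-1] = [-4.0000+1.7321i, -1, -4.0000-1.7321i]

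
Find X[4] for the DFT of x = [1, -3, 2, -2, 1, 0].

X[4] = Σ(n=0 to 5) x[n] · ω_6^(4n) where ω_6 = e^(-2πi/6)
= (1)·ω_6^0 + (-3)·ω_6^4 + (2)·ω_6^8 + (-2)·ω_6^12 + (1)·ω_6^16 + (0)·ω_6^20

X[4] = -1.0000-3.4641i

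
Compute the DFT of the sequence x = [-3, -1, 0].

X[k] = Σ(n=0 to 2) x[n] · ω_3^(nk)
where ω_3 = e^(-2πi/3)

Computing each X[k]:
X[0] = -4
X[1] = -2.5000+0.8660i
X[2] = -2.5000-0.8660i

X = [-4, -2.5000+0.8660i, -2.5000-0.8660i]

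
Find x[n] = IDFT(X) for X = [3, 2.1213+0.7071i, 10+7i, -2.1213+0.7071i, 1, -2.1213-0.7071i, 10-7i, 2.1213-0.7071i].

x[n] = (1/8) Σ(k=0 to 7) X[k] · e^(2πikn/8)

Computing each x[n]:
x[0] = 3
x[1] = -1
x[2] = -2
x[3] = 1
x[4] = 3
x[5] = -2
x[6] = -2
x[7] = 3

x = [3, -1, -2, 1, 3, -2, -2, 3]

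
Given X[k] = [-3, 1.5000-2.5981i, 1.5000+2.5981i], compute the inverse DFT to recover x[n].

x[n] = (1/3) Σ(k=0 to 2) X[k] · e^(2πikn/3)

Computing each x[n]:
x[0] = 0
x[1] = 0
x[2] = -3

x = [0, 0, -3]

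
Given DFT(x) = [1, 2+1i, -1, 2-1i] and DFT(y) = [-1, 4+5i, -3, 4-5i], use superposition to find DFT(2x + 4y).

By linearity: DFT(2x + 4y) = 2·DFT(x) + 4·DFT(y)
= 2·[1, 2+1i, -1, 2-1i] + 4·[-1, 4+5i, -3, 4-5i]

Computing element-wise:
Z[0] = 2·(1) + 4·(-1) = -2
Z[1] = 2·(2+1i) + 4·(4+5i) = 20+22i
Z[2] = 2·(-1) + 4·(-3) = -14
Z[3] = 2·(2-1i) + 4·(4-5i) = 20-22i

DFT(2x + 4y) = 2·X + 4·Y = [-2, 20+22i, -14, 20-22i]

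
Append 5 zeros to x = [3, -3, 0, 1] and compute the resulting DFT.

Original 4-point DFT: [1, 3+4i, 5, 3-4i]
Zero-padded 9-point DFT provides frequency interpolation.

DFT_9([x, 0, ...]) = [1, 0.2019+1.0623i, 1.9791+3.8204i, 5.5000+2.5981i, 5.3191+0.1600i, 5.3191-0.1600i, 5.5000-2.5981i, 1.9791-3.8204i, 0.2019-1.0623i]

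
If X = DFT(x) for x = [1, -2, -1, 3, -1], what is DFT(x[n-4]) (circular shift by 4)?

Time shift by 4: X_shifted[k] = ω_5^(4k) · X[k]
Shifted x = [-2, -1, 3, -1, 1]

DFT(x[n-4]) = [0, -3.6180-0.4490i, -1.3820+4.9798i, -1.3820-4.9798i, -3.6180+0.4490i]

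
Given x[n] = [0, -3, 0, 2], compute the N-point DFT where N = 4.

X[k] = Σ(n=0 to 3) x[n] · ω_4^(nk)
where ω_4 = e^(-2πi/4)

Computing each X[k]:
X[0] = -1
X[1] = 5i
X[2] = 1
X[3] = -5i

X = [-1, 5i, 1, -5i]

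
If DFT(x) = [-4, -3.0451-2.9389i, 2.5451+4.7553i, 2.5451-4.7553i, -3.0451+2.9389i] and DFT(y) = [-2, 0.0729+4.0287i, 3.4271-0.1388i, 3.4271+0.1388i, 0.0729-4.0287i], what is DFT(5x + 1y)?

By linearity: DFT(5x + 1y) = 5·DFT(x) + 1·DFT(y)
= 5·[-4, -3.0451-2.9389i, 2.5451+4.7553i, 2.5451-4.7553i, -3.0451+2.9389i] + 1·[-2, 0.0729+4.0287i, 3.4271-0.1388i, 3.4271+0.1388i, 0.0729-4.0287i]

Computing element-wise:
Z[0] = 5·(-4) + 1·(-2) = -22
Z[1] = 5·(-3.0451-2.9389i) + 1·(0.0729+4.0287i) = -15.1526-10.6658i
Z[2] = 5·(2.5451+4.7553i) + 1·(3.4271-0.1388i) = 16.1526+23.6377i
Z[3] = 5·(2.5451-4.7553i) + 1·(3.4271+0.1388i) = 16.1526-23.6377i
Z[4] = 5·(-3.0451+2.9389i) + 1·(0.0729-4.0287i) = -15.1526+10.6658i

DFT(5x + 1y) = 5·X + 1·Y = [-22, -15.1526-10.6658i, 16.1526+23.6377i, 16.1526-23.6377i, -15.1526+10.6658i]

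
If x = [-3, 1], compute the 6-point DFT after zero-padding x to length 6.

Original 2-point DFT: [-2, -4]
Zero-padded 6-point DFT provides frequency interpolation.

DFT_6([x, 0, ...]) = [-2, -2.5000-0.8660i, -3.5000-0.8660i, -4, -3.5000+0.8660i, -2.5000+0.8660i]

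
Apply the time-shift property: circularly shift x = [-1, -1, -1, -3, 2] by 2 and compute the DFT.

Time shift by 2: X_shifted[k] = ω_5^(2k) · X[k]
Shifted x = [-3, 2, -1, -1, -1]

DFT(x[n-2]) = [-4, -1.0729-2.8532i, -4.4271-1.7634i, -4.4271+1.7634i, -1.0729+2.8532i]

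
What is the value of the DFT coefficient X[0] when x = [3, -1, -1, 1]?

X[0] = Σ(n=0 to 3) x[n] · ω_4^0 = Σ x[n]
= (3) + (-1) + (-1) + (1)

X[0] = 2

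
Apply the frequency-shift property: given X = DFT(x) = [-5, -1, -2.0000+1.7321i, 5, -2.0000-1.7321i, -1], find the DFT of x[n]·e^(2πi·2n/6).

Modulation property: DFT(ω_6^(-2n)·x[n]) = X[(k-2) mod 6], so circularly shift X by 2 positions.

X[k-2] = [-2.0000-1.7321i, -1, -5, -1, -2.0000+1.7321i, 5]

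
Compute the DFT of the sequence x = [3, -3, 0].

X[k] = Σ(n=0 to 2) x[n] · ω_3^(nk)
where ω_3 = e^(-2πi/3)

Computing each X[k]:
X[0] = 0
X[1] = 4.5000+2.5981i
X[2] = 4.5000-2.5981i

X = [0, 4.5000+2.5981i, 4.5000-2.5981i]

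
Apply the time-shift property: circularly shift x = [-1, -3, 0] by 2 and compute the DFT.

Time shift by 2: X_shifted[k] = ω_3^(2k) · X[k]
Shifted x = [-3, 0, -1]

DFT(x[n-2]) = [-4, -2.5000-0.8660i, -2.5000+0.8660i]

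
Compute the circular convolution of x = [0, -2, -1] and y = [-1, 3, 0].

(x ⊛ y)[n] = Σ(m=0 to 2) x[m] · y[(n-m) mod 3]

Computing each output sample:
(x ⊛ y)[0] = -3
(x ⊛ y)[1] = 2
(x ⊛ y)[2] = -5

x ⊛ y = [-3, 2, -5]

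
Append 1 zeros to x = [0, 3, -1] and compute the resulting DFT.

Original 3-point DFT: [2, -1.0000-3.4641i, -1.0000+3.4641i]
Zero-padded 4-point DFT provides frequency interpolation.

DFT_4([x, 0, ...]) = [2, 1-3i, -4, 1+3i]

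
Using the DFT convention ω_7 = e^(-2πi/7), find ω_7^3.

ω_7^3 = e^(-2πi·3/7)
= cos(-2π·3/7) + i·sin(-2π·3/7)
= cos(-6π/7) + i·sin(-6π/7)

ω_7^3 = cos(-6π/7) + i·sin(-6π/7) = -0.9010-0.4339i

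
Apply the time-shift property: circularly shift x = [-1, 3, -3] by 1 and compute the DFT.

Time shift by 1: X_shifted[k] = ω_3^(1k) · X[k]
Shifted x = [-3, -1, 3]

DFT(x[n-1]) = [-1, -4.0000+3.4641i, -4.0000-3.4641i]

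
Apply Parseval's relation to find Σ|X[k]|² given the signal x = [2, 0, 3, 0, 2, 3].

Parseval: Σ|x[n]|² = (1/N)Σ|X[k]|², so Σ|X[k]|² = N·Σ|x[n]|² = 6·26.0000

Σ|X[k]|² = N·Σ|x[n]|² = 6·26.0000 = 156.0000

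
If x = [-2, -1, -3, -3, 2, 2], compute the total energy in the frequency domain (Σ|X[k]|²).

Parseval: Σ|x[n]|² = (1/N)Σ|X[k]|², so Σ|X[k]|² = N·Σ|x[n]|² = 6·31.0000

Σ|X[k]|² = N·Σ|x[n]|² = 6·31.0000 = 186.0000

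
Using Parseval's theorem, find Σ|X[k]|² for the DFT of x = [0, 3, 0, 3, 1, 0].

Parseval: Σ|x[n]|² = (1/N)Σ|X[k]|², so Σ|X[k]|² = N·Σ|x[n]|² = 6·19.0000

Σ|X[k]|² = N·Σ|x[n]|² = 6·19.0000 = 114.0000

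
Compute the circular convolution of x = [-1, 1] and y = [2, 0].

(x ⊛ y)[n] = Σ(m=0 to 1) x[m] · y[(n-m) mod 2]

Computing each output sample:
(x ⊛ y)[0] = -2
(x ⊛ y)[1] = 2

x ⊛ y = [-2, 2]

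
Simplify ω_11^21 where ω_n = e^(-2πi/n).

Since ω_11^11 = 1, powers reduce modulo 11.
21 mod 11 = 10
So ω_11^21 = ω_11^10 = e^(-2πi·10/11)

ω_11^21 = ω_11^10 = 0.8413+0.5406i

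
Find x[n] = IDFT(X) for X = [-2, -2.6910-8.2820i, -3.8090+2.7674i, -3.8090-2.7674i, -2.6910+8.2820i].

x[n] = (1/5) Σ(k=0 to 4) X[k] · e^(2πikn/5)

Computing each x[n]:
x[0] = -3
x[1] = 3
x[2] = 3
x[3] = -3
x[4] = -2

x = [-3, 3, 3, -3, -2]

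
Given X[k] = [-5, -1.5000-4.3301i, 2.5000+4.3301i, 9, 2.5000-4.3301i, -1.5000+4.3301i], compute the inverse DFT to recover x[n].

x[n] = (1/6) Σ(k=0 to 5) X[k] · e^(2πikn/6)

Computing each x[n]:
x[0] = 1
x[1] = -3
x[2] = 3
x[3] = -1
x[4] = -2
x[5] = -3

x = [1, -3, 3, -1, -2, -3]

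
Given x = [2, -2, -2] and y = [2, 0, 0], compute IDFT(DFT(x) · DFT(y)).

(x ⊛ y)[n] = Σ(m=0 to 2) x[m] · y[(n-m) mod 3]

Computing each output sample:
(x ⊛ y)[0] = 4
(x ⊛ y)[1] = -4
(x ⊛ y)[2] = -4

x ⊛ y = [4, -4, -4]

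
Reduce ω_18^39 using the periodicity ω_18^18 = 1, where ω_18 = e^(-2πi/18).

Since ω_18^18 = 1, powers reduce modulo 18.
39 mod 18 = 3
So ω_18^39 = ω_18^3 = e^(-2πi·3/18)

ω_18^39 = ω_18^3 = 0.5000-0.8660i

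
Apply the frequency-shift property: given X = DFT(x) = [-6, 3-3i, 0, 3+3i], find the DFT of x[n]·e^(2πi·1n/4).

Modulation property: DFT(ω_4^(-1n)·x[n]) = X[(k-1) mod 4], so circularly shift X by 1 positions.

X[k-1] = [3+3i, -6, 3-3i, 0]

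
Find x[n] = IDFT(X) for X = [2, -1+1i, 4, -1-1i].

x[n] = (1/4) Σ(k=0 to 3) X[k] · e^(2πikn/4)

Computing each x[n]:
x[0] = 1
x[1] = -1
x[2] = 2
x[3] = 0

x = [1, -1, 2, 0]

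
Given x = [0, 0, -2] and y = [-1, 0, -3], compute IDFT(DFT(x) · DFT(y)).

(x ⊛ y)[n] = Σ(m=0 to 2) x[m] · y[(n-m) mod 3]

Computing each output sample:
(x ⊛ y)[0] = 0
(x ⊛ y)[1] = 6
(x ⊛ y)[2] = 2

x ⊛ y = [0, 6, 2]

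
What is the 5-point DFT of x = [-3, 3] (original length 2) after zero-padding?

Original 2-point DFT: [0, -6]
Zero-padded 5-point DFT provides frequency interpolation.

DFT_5([x, 0, ...]) = [0, -2.0729-2.8532i, -5.4271-1.7634i, -5.4271+1.7634i, -2.0729+2.8532i]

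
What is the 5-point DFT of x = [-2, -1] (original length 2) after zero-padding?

Original 2-point DFT: [-3, -1]
Zero-padded 5-point DFT provides frequency interpolation.

DFT_5([x, 0, ...]) = [-3, -2.3090+0.9511i, -1.1910+0.5878i, -1.1910-0.5878i, -2.3090-0.9511i]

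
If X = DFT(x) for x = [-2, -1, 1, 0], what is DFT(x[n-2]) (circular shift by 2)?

Time shift by 2: X_shifted[k] = ω_4^(2k) · X[k]
Shifted x = [1, 0, -2, -1]

DFT(x[n-2]) = [-2, 3-1i, 0, 3+1i]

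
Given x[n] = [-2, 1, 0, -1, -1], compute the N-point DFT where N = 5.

X[k] = Σ(n=0 to 4) x[n] · ω_5^(nk)
where ω_5 = e^(-2πi/5)

Computing each X[k]:
X[0] = -3
X[1] = -1.1910-2.4899i
X[2] = -2.3090-0.2245i
X[3] = -2.3090+0.2245i
X[4] = -1.1910+2.4899i

X = [-3, -1.1910-2.4899i, -2.3090-0.2245i, -2.3090+0.2245i, -1.1910+2.4899i]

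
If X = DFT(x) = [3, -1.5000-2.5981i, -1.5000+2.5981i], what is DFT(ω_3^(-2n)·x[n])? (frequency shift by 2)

Modulation property: DFT(ω_3^(-2n)·x[n]) = X[(k-2) mod 3], so circularly shift X by 2 positions.

X[k-2] = [-1.5000-2.5981i, -1.5000+2.5981i, 3]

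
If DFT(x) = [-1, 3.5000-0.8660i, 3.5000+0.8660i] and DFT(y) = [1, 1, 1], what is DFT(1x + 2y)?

By linearity: DFT(1x + 2y) = 1·DFT(x) + 2·DFT(y)
= 1·[-1, 3.5000-0.8660i, 3.5000+0.8660i] + 2·[1, 1, 1]

Computing element-wise:
Z[0] = 1·(-1) + 2·(1) = 1
Z[1] = 1·(3.5000-0.8660i) + 2·(1) = 5.5000-0.8660i
Z[2] = 1·(3.5000+0.8660i) + 2·(1) = 5.5000+0.8660i

DFT(1x + 2y) = 1·X + 2·Y = [1, 5.5000-0.8660i, 5.5000+0.8660i]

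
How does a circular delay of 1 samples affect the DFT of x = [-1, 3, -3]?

Time shift by 1: X_shifted[k] = ω_3^(1k) · X[k]
Shifted x = [-3, -1, 3]

DFT(x[n-1]) = [-1, -4.0000+3.4641i, -4.0000-3.4641i]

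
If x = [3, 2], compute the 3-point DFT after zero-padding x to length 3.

Original 2-point DFT: [5, 1]
Zero-padded 3-point DFT provides frequency interpolation.

DFT_3([x, 0, ...]) = [5, 2.0000-1.7321i, 2.0000+1.7321i]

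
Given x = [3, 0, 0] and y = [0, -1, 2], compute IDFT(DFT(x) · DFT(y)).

(x ⊛ y)[n] = Σ(m=0 to 2) x[m] · y[(n-m) mod 3]

Computing each output sample:
(x ⊛ y)[0] = 0
(x ⊛ y)[1] = -3
(x ⊛ y)[2] = 6

x ⊛ y = [0, -3, 6]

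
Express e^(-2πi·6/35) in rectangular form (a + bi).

ω_35^6 = e^(-2πi·6/35)
= cos(-2π·6/35) + i·sin(-2π·6/35)
= cos(-12π/35) + i·sin(-12π/35)

ω_35^6 = cos(-12π/35) + i·sin(-12π/35) = 0.4739-0.8806i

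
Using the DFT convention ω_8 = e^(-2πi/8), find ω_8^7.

ω_8^7 = e^(-2πi·7/8)
= cos(-2π·7/8) + i·sin(-2π·7/8)
= cos(-14π/8) + i·sin(-14π/8)

ω_8^7 = cos(-14π/8) + i·sin(-14π/8) = 0.7071+0.7071i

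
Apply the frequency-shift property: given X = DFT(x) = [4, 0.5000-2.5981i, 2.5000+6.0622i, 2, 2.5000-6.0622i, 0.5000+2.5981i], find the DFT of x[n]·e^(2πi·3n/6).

Modulation property: DFT(ω_6^(-3n)·x[n]) = X[(k-3) mod 6], so circularly shift X by 3 positions.

X[k-3] = [2, 2.5000-6.0622i, 0.5000+2.5981i, 4, 0.5000-2.5981i, 2.5000+6.0622i]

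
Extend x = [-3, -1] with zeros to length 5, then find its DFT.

Original 2-point DFT: [-4, -2]
Zero-padded 5-point DFT provides frequency interpolation.

DFT_5([x, 0, ...]) = [-4, -3.3090+0.9511i, -2.1910+0.5878i, -2.1910-0.5878i, -3.3090-0.9511i]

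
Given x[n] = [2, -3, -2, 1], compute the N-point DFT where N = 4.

X[k] = Σ(n=0 to 3) x[n] · ω_4^(nk)
where ω_4 = e^(-2πi/4)

Computing each X[k]:
X[0] = -2
X[1] = 4+4i
X[2] = 2
X[3] = 4-4i

X = [-2, 4+4i, 2, 4-4i]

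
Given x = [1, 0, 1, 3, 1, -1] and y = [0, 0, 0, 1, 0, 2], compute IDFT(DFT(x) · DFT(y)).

(x ⊛ y)[n] = Σ(m=0 to 5) x[m] · y[(n-m) mod 6]

Computing each output sample:
(x ⊛ y)[0] = 3
(x ⊛ y)[1] = 3
(x ⊛ y)[2] = 5
(x ⊛ y)[3] = 3
(x ⊛ y)[4] = -2
(x ⊛ y)[5] = 3

x ⊛ y = [3, 3, 5, 3, -2, 3]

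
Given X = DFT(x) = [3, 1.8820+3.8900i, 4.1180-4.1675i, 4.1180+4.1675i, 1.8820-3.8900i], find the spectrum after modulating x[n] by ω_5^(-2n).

Modulation property: DFT(ω_5^(-2n)·x[n]) = X[(k-2) mod 5], so circularly shift X by 2 positions.

X[k-2] = [4.1180+4.1675i, 1.8820-3.8900i, 3, 1.8820+3.8900i, 4.1180-4.1675i]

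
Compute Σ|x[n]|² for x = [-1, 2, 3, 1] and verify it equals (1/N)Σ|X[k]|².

Time domain:
Σ|x[n]|² = |-1|² + |2|² + |3|² + |1|² = 15.0000

Frequency domain:
(1/4)Σ|X[k]|² = (1/4)(|5|² + |-4-1i|² + |-1|² + |-4+1i|²) = (1/4)·60.0000 = 15.0000

Both sides agree, confirming Parseval's theorem.

Σ|x[n]|² = (1/N)Σ|X[k]|² = 15.0000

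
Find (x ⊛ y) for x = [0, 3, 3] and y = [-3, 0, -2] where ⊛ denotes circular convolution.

(x ⊛ y)[n] = Σ(m=0 to 2) x[m] · y[(n-m) mod 3]

Computing each output sample:
(x ⊛ y)[0] = -6
(x ⊛ y)[1] = -15
(x ⊛ y)[2] = -9

x ⊛ y = [-6, -15, -9]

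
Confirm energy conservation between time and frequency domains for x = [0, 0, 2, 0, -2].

Time domain:
Σ|x[n]|² = |0|² + |0|² + |2|² + |0|² + |-2|² = 8.0000

Frequency domain:
(1/5)Σ|X[k]|² = (1/5)(|0|² + |-2.2361-3.0777i|² + |2.2361+0.7265i|² + |2.2361-0.7265i|² + |-2.2361+3.0777i|²) = (1/5)·40.0000 = 8.0000

Both sides agree, confirming Parseval's theorem.

Σ|x[n]|² = (1/N)Σ|X[k]|² = 8.0000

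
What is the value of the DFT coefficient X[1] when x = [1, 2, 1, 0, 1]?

X[1] = Σ(n=0 to 4) x[n] · ω_5^(1n) where ω_5 = e^(-2πi/5)
= (1)·ω_5^0 + (2)·ω_5^1 + (1)·ω_5^2 + (0)·ω_5^3 + (1)·ω_5^4

X[1] = 1.1180-1.5388i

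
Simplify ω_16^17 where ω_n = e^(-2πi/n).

Since ω_16^16 = 1, powers reduce modulo 16.
17 mod 16 = 1
So ω_16^17 = ω_16^1 = e^(-2πi·1/16)

ω_16^17 = ω_16^1 = 0.9239-0.3827i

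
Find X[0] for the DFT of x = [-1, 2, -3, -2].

X[0] = Σ(n=0 to 3) x[n] · ω_4^0 = Σ x[n]
= (-1) + (2) + (-3) + (-2)

X[0] = -4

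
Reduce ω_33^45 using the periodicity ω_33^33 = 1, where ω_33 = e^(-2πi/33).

Since ω_33^33 = 1, powers reduce modulo 33.
45 mod 33 = 12
So ω_33^45 = ω_33^12 = e^(-2πi·12/33)

ω_33^45 = ω_33^12 = -0.6549-0.7557i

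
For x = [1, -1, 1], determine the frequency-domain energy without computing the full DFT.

Parseval: Σ|x[n]|² = (1/N)Σ|X[k]|², so Σ|X[k]|² = N·Σ|x[n]|² = 3·3.0000

Σ|X[k]|² = N·Σ|x[n]|² = 3·3.0000 = 9.0000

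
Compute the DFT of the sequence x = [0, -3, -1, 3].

X[k] = Σ(n=0 to 3) x[n] · ω_4^(nk)
where ω_4 = e^(-2πi/4)

Computing each X[k]:
X[0] = -1
X[1] = 1+6i
X[2] = -1
X[3] = 1-6i

X = [-1, 1+6i, -1, 1-6i]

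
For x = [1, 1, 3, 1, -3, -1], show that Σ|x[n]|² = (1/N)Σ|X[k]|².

Time domain:
Σ|x[n]|² = |1|² + |1|² + |3|² + |1|² + |-3|² + |-1|² = 22.0000

Frequency domain:
(1/6)Σ|X[k]|² = (1/6)(|2|² + |-6.9282i|² + |2.0000+3.4641i|² + |0|² + |2.0000-3.4641i|² + |6.9282i|²) = (1/6)·132.0000 = 22.0000

Both sides agree, confirming Parseval's theorem.

Σ|x[n]|² = (1/N)Σ|X[k]|² = 22.0000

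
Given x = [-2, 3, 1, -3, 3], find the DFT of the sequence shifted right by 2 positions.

Time shift by 2: X_shifted[k] = ω_5^(2k) · X[k]
Shifted x = [-3, 3, -2, 3, 1]

DFT(x[n-2]) = [2, -2.5729+1.0368i, -5.9271-5.9309i, -5.9271+5.9309i, -2.5729-1.0368i]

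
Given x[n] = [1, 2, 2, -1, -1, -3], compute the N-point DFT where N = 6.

X[k] = Σ(n=0 to 5) x[n] · ω_6^(nk)
where ω_6 = e^(-2πi/6)

Computing each X[k]:
X[0] = 0
X[1] = 1.0000-6.9282i
X[2] = -1.7321i
X[3] = 4
X[4] = 1.7321i
X[5] = 1.0000+6.9282i

X = [0, 1.0000-6.9282i, -1.7321i, 4, 1.7321i, 1.0000+6.9282i]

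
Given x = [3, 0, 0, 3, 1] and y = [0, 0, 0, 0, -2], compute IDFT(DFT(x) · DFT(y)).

(x ⊛ y)[n] = Σ(m=0 to 4) x[m] · y[(n-m) mod 5]

Computing each output sample:
(x ⊛ y)[0] = 0
(x ⊛ y)[1] = 0
(x ⊛ y)[2] = -6
(x ⊛ y)[3] = -2
(x ⊛ y)[4] = -6

x ⊛ y = [0, 0, -6, -2, -6]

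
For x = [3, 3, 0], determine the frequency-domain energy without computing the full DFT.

Parseval: Σ|x[n]|² = (1/N)Σ|X[k]|², so Σ|X[k]|² = N·Σ|x[n]|² = 3·18.0000

Σ|X[k]|² = N·Σ|x[n]|² = 3·18.0000 = 54.0000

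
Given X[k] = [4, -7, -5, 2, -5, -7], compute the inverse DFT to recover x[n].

x[n] = (1/6) Σ(k=0 to 5) X[k] · e^(2πikn/6)

Computing each x[n]:
x[0] = -3
x[1] = 0
x[2] = 3
x[3] = 1
x[4] = 3
x[5] = 0

x = [-3, 0, 3, 1, 3, 0]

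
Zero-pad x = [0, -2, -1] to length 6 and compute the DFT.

Original 3-point DFT: [-3, 1.5000+0.8660i, 1.5000-0.8660i]
Zero-padded 6-point DFT provides frequency interpolation.

DFT_6([x, 0, ...]) = [-3, -0.5000+2.5981i, 1.5000+0.8660i, 1, 1.5000-0.8660i, -0.5000-2.5981i]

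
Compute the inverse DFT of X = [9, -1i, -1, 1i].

x[n] = (1/4) Σ(k=0 to 3) X[k] · e^(2πikn/4)

Computing each x[n]:
x[0] = 2
x[1] = 3
x[2] = 2
x[3] = 2

x = [2, 3, 2, 2]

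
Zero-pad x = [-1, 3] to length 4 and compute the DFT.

Original 2-point DFT: [2, -4]
Zero-padded 4-point DFT provides frequency interpolation.

DFT_4([x, 0, ...]) = [2, -1-3i, -4, -1+3i]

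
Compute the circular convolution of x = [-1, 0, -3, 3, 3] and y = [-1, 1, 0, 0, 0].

(x ⊛ y)[n] = Σ(m=0 to 4) x[m] · y[(n-m) mod 5]

Computing each output sample:
(x ⊛ y)[0] = 4
(x ⊛ y)[1] = -1
(x ⊛ y)[2] = 3
(x ⊛ y)[3] = -6
(x ⊛ y)[4] = 0

x ⊛ y = [4, -1, 3, -6, 0]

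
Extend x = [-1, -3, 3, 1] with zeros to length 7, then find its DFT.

Original 4-point DFT: [0, -4+4i, 4, -4-4i]
Zero-padded 7-point DFT provides frequency interpolation.

DFT_7([x, 0, ...]) = [0, -4.4390-1.0132i, -2.4119+5.0083i, 3.3509+2.6722i, 3.3509-2.6722i, -2.4119-5.0083i, -4.4390+1.0132i]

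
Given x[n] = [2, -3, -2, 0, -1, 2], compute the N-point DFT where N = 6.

X[k] = Σ(n=0 to 5) x[n] · ω_6^(nk)
where ω_6 = e^(-2πi/6)

Computing each X[k]:
X[0] = -2
X[1] = 3.0000+5.1962i
X[2] = 4.0000+3.4641i
X[3] = 0
X[4] = 4.0000-3.4641i
X[5] = 3.0000-5.1962i

X = [-2, 3.0000+5.1962i, 4.0000+3.4641i, 0, 4.0000-3.4641i, 3.0000-5.1962i]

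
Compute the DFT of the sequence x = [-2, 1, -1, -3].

X[k] = Σ(n=0 to 3) x[n] · ω_4^(nk)
where ω_4 = e^(-2πi/4)

Computing each X[k]:
X[0] = -5
X[1] = -1-4i
X[2] = -1
X[3] = -1+4i

X = [-5, -1-4i, -1, -1+4i]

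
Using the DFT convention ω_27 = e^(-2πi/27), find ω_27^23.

ω_27^23 = e^(-2πi·23/27)
= cos(-2π·23/27) + i·sin(-2π·23/27)
= cos(-46π/27) + i·sin(-46π/27)

ω_27^23 = cos(-46π/27) + i·sin(-46π/27) = 0.5972+0.8021i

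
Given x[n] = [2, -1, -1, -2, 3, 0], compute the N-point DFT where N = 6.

X[k] = Σ(n=0 to 5) x[n] · ω_6^(nk)
where ω_6 = e^(-2πi/6)

Computing each X[k]:
X[0] = 1
X[1] = 2.5000+4.3301i
X[2] = -0.5000-2.5981i
X[3] = 7
X[4] = -0.5000+2.5981i
X[5] = 2.5000-4.3301i

X = [1, 2.5000+4.3301i, -0.5000-2.5981i, 7, -0.5000+2.5981i, 2.5000-4.3301i]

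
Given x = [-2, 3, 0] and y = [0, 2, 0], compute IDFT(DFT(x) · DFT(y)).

(x ⊛ y)[n] = Σ(m=0 to 2) x[m] · y[(n-m) mod 3]

Computing each output sample:
(x ⊛ y)[0] = 0
(x ⊛ y)[1] = -4
(x ⊛ y)[2] = 6

x ⊛ y = [0, -4, 6]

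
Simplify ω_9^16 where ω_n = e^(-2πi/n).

Since ω_9^9 = 1, powers reduce modulo 9.
16 mod 9 = 7
So ω_9^16 = ω_9^7 = e^(-2πi·7/9)

ω_9^16 = ω_9^7 = 0.1736+0.9848i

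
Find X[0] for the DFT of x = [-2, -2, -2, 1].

X[0] = Σ(n=0 to 3) x[n] · ω_4^0 = Σ x[n]
= (-2) + (-2) + (-2) + (1)

X[0] = -5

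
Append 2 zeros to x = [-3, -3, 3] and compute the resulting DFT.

Original 3-point DFT: [-3, -3.0000+5.1962i, -3.0000-5.1962i]
Zero-padded 5-point DFT provides frequency interpolation.

DFT_5([x, 0, ...]) = [-3, -6.3541+1.0898i, 0.3541+4.6165i, 0.3541-4.6165i, -6.3541-1.0898i]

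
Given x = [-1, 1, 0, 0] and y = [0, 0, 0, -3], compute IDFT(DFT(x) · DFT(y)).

(x ⊛ y)[n] = Σ(m=0 to 3) x[m] · y[(n-m) mod 4]

Computing each output sample:
(x ⊛ y)[0] = -3
(x ⊛ y)[1] = 0
(x ⊛ y)[2] = 0
(x ⊛ y)[3] = 3

x ⊛ y = [-3, 0, 0, 3]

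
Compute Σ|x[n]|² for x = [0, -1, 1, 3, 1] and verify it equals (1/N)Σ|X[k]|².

Time domain:
Σ|x[n]|² = |0|² + |-1|² + |1|² + |3|² + |1|² = 12.0000

Frequency domain:
(1/5)Σ|X[k]|² = (1/5)(|4|² + |-3.2361+3.0777i|² + |1.2361-0.7265i|² + |1.2361+0.7265i|² + |-3.2361-3.0777i|²) = (1/5)·60.0000 = 12.0000

Both sides agree, confirming Parseval's theorem.

Σ|x[n]|² = (1/N)Σ|X[k]|² = 12.0000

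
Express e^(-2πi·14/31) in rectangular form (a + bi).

ω_31^14 = e^(-2πi·14/31)
= cos(-2π·14/31) + i·sin(-2π·14/31)
= cos(-28π/31) + i·sin(-28π/31)

ω_31^14 = cos(-28π/31) + i·sin(-28π/31) = -0.9541-0.2994i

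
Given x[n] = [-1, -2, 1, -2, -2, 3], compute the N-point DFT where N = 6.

X[k] = Σ(n=0 to 5) x[n] · ω_6^(nk)
where ω_6 = e^(-2πi/6)

Computing each X[k]:
X[0] = -3
X[1] = 2.0000+1.7321i
X[2] = -3.0000+6.9282i
X[3] = -1
X[4] = -3.0000-6.9282i
X[5] = 2.0000-1.7321i

X = [-3, 2.0000+1.7321i, -3.0000+6.9282i, -1, -3.0000-6.9282i, 2.0000-1.7321i]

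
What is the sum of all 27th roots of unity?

Sum of all nth roots of unity equals 0 for n > 1 (geometric series with r ≠ 1).

0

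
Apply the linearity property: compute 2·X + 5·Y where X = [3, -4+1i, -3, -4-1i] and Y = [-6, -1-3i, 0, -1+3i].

By linearity: DFT(2x + 5y) = 2·DFT(x) + 5·DFT(y)
= 2·[3, -4+1i, -3, -4-1i] + 5·[-6, -1-3i, 0, -1+3i]

Computing element-wise:
Z[0] = 2·(3) + 5·(-6) = -24
Z[1] = 2·(-4+1i) + 5·(-1-3i) = -13-13i
Z[2] = 2·(-3) + 5·(0) = -6
Z[3] = 2·(-4-1i) + 5·(-1+3i) = -13+13i

DFT(2x + 5y) = 2·X + 5·Y = [-24, -13-13i, -6, -13+13i]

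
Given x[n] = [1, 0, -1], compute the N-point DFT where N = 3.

X[k] = Σ(n=0 to 2) x[n] · ω_3^(nk)
where ω_3 = e^(-2πi/3)

Computing each X[k]:
X[0] = 0
X[1] = 1.5000-0.8660i
X[2] = 1.5000+0.8660i

X = [0, 1.5000-0.8660i, 1.5000+0.8660i]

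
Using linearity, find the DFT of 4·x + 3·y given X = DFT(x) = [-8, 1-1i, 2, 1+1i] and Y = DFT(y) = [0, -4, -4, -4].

By linearity: DFT(4x + 3y) = 4·DFT(x) + 3·DFT(y)
= 4·[-8, 1-1i, 2, 1+1i] + 3·[0, -4, -4, -4]

Computing element-wise:
Z[0] = 4·(-8) + 3·(0) = -32
Z[1] = 4·(1-1i) + 3·(-4) = -8-4i
Z[2] = 4·(2) + 3·(-4) = -4
Z[3] = 4·(1+1i) + 3·(-4) = -8+4i

DFT(4x + 3y) = 4·X + 3·Y = [-32, -8-4i, -4, -8+4i]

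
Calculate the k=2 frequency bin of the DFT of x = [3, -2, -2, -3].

X[2] = Σ(n=0 to 3) x[n] · ω_4^(2n) where ω_4 = e^(-2πi/4)
= (3)·ω_4^0 + (-2)·ω_4^2 + (-2)·ω_4^4 + (-3)·ω_4^6

X[2] = 6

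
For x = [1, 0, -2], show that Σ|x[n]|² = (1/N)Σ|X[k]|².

Time domain:
Σ|x[n]|² = |1|² + |0|² + |-2|² = 5.0000

Frequency domain:
(1/3)Σ|X[k]|² = (1/3)(|-1|² + |2.0000-1.7321i|² + |2.0000+1.7321i|²) = (1/3)·15.0000 = 5.0000

Both sides agree, confirming Parseval's theorem.

Σ|x[n]|² = (1/N)Σ|X[k]|² = 5.0000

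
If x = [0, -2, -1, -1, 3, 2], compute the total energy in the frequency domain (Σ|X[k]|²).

Parseval: Σ|x[n]|² = (1/N)Σ|X[k]|², so Σ|X[k]|² = N·Σ|x[n]|² = 6·19.0000

Σ|X[k]|² = N·Σ|x[n]|² = 6·19.0000 = 114.0000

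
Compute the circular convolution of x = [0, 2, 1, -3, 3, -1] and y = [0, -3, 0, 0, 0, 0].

(x ⊛ y)[n] = Σ(m=0 to 5) x[m] · y[(n-m) mod 6]

Computing each output sample:
(x ⊛ y)[0] = 3
(x ⊛ y)[1] = 0
(x ⊛ y)[2] = -6
(x ⊛ y)[3] = -3
(x ⊛ y)[4] = 9
(x ⊛ y)[5] = -9

x ⊛ y = [3, 0, -6, -3, 9, -9]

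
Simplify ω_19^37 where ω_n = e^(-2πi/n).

Since ω_19^19 = 1, powers reduce modulo 19.
37 mod 19 = 18
So ω_19^37 = ω_19^18 = e^(-2πi·18/19)

ω_19^37 = ω_19^18 = 0.9458+0.3247i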